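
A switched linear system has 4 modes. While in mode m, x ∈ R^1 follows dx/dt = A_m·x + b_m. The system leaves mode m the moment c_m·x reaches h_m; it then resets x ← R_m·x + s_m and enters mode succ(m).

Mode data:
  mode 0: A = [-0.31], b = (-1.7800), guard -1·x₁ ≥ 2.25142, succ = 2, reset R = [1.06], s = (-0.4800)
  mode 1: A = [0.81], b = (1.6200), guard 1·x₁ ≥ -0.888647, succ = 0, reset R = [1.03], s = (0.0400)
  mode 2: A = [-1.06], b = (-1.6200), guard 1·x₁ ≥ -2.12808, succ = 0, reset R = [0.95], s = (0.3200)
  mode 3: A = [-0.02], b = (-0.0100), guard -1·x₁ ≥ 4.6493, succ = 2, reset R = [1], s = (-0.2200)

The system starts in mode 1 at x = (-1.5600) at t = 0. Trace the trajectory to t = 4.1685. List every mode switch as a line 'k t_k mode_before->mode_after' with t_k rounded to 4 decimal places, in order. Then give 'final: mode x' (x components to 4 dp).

1 1.1439 1->0
2 2.2160 0->2
3 2.9731 2->0
4 3.4449 0->2
final: 2 -2.1498

Mode 1: guard c·x = -0.8886 hit at Δt = 1.1439 (t = 1.1439), x⁻ = (-0.8886) → reset → x⁺ = (-0.8753), jump to mode 0
Mode 0: guard c·x = 2.2514 hit at Δt = 1.0721 (t = 2.2160), x⁻ = (-2.2514) → reset → x⁺ = (-2.8665), jump to mode 2
Mode 2: guard c·x = -2.1281 hit at Δt = 0.7571 (t = 2.9731), x⁻ = (-2.1281) → reset → x⁺ = (-1.7017), jump to mode 0
Mode 0: guard c·x = 2.2514 hit at Δt = 0.4718 (t = 3.4449), x⁻ = (-2.2514) → reset → x⁺ = (-2.8665), jump to mode 2
Mode 2: flow for 0.7236 to horizon, guard not reached → x = (-2.1498)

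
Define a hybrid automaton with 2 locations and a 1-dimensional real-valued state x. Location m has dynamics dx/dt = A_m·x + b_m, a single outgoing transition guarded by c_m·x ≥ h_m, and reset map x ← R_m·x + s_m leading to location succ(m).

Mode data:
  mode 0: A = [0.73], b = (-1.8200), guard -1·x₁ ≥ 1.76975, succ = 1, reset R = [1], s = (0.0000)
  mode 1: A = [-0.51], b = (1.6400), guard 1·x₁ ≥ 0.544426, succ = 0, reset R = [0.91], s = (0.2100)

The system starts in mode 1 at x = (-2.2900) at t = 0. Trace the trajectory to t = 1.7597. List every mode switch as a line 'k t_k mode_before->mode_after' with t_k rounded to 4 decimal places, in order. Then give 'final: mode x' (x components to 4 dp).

Mode 1: guard c·x = 0.5444 hit at Δt = 1.4181 (t = 1.4181), x⁻ = (0.5444) → reset → x⁺ = (0.7054), jump to mode 0
Mode 0: flow for 0.3416 to horizon, guard not reached → x = (0.1991)

1 1.4181 1->0
final: 0 0.1991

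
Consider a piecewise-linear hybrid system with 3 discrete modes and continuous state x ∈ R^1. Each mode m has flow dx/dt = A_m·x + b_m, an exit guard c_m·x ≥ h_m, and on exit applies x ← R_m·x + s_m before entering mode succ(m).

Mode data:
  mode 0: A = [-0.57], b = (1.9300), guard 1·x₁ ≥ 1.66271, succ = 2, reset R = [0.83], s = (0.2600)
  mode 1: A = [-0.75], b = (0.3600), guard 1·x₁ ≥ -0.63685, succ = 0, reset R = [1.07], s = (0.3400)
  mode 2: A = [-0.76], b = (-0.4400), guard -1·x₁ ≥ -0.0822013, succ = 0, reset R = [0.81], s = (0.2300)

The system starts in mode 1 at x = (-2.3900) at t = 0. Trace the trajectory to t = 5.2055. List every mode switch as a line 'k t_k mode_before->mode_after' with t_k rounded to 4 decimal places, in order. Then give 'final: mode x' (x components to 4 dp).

1 1.2584 1->0
2 2.6119 0->2
3 4.2051 2->0
final: 0 1.6392

Mode 1: guard c·x = -0.6369 hit at Δt = 1.2584 (t = 1.2584), x⁻ = (-0.6369) → reset → x⁺ = (-0.3414), jump to mode 0
Mode 0: guard c·x = 1.6627 hit at Δt = 1.3535 (t = 2.6119), x⁻ = (1.6627) → reset → x⁺ = (1.6400), jump to mode 2
Mode 2: guard c·x = -0.0822 hit at Δt = 1.5932 (t = 4.2051), x⁻ = (0.0822) → reset → x⁺ = (0.2966), jump to mode 0
Mode 0: flow for 1.0004 to horizon, guard not reached → x = (1.6392)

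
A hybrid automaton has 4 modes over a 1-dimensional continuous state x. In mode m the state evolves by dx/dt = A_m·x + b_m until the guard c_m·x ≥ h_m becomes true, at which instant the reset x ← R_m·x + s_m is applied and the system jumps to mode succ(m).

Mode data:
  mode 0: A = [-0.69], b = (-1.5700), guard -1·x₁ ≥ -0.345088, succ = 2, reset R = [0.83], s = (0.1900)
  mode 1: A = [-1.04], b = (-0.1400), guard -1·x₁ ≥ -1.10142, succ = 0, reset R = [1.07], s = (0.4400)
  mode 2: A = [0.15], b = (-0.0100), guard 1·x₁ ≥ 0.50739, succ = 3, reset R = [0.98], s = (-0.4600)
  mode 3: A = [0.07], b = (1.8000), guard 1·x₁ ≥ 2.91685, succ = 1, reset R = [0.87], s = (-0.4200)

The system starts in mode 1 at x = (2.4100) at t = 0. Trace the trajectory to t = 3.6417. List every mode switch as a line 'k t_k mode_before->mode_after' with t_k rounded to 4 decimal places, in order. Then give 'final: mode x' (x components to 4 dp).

Mode 1: guard c·x = -1.1014 hit at Δt = 0.6943 (t = 0.6943), x⁻ = (1.1014) → reset → x⁺ = (1.6185), jump to mode 0
Mode 0: guard c·x = -0.3451 hit at Δt = 0.5740 (t = 1.2683), x⁻ = (0.3451) → reset → x⁺ = (0.4764), jump to mode 2
Mode 2: guard c·x = 0.5074 hit at Δt = 0.4857 (t = 1.7540), x⁻ = (0.5074) → reset → x⁺ = (0.0372), jump to mode 3
Mode 3: guard c·x = 2.9169 hit at Δt = 1.5143 (t = 3.2683), x⁻ = (2.9169) → reset → x⁺ = (2.1177), jump to mode 1
Mode 1: flow for 0.3734 to horizon, guard not reached → x = (1.3928)

1 0.6943 1->0
2 1.2683 0->2
3 1.7540 2->3
4 3.2683 3->1
final: 1 1.3928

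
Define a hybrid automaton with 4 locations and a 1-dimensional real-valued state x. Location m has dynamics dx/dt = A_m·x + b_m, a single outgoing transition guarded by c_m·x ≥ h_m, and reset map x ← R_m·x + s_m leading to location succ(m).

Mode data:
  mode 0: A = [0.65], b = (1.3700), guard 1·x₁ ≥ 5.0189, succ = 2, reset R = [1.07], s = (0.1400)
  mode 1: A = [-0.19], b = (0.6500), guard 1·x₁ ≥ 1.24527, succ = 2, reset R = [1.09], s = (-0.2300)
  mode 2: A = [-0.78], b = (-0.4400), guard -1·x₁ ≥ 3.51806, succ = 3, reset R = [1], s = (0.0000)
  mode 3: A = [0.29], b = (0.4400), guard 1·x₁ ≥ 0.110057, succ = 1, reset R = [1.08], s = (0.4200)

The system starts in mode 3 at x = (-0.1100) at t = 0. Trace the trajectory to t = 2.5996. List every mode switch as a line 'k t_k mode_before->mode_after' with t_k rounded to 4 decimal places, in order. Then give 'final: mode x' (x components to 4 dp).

1 0.5010 3->1
2 1.9808 1->2
final: 2 0.4798

Mode 3: guard c·x = 0.1101 hit at Δt = 0.5010 (t = 0.5010), x⁻ = (0.1101) → reset → x⁺ = (0.5389), jump to mode 1
Mode 1: guard c·x = 1.2453 hit at Δt = 1.4798 (t = 1.9808), x⁻ = (1.2453) → reset → x⁺ = (1.1273), jump to mode 2
Mode 2: flow for 0.6188 to horizon, guard not reached → x = (0.4798)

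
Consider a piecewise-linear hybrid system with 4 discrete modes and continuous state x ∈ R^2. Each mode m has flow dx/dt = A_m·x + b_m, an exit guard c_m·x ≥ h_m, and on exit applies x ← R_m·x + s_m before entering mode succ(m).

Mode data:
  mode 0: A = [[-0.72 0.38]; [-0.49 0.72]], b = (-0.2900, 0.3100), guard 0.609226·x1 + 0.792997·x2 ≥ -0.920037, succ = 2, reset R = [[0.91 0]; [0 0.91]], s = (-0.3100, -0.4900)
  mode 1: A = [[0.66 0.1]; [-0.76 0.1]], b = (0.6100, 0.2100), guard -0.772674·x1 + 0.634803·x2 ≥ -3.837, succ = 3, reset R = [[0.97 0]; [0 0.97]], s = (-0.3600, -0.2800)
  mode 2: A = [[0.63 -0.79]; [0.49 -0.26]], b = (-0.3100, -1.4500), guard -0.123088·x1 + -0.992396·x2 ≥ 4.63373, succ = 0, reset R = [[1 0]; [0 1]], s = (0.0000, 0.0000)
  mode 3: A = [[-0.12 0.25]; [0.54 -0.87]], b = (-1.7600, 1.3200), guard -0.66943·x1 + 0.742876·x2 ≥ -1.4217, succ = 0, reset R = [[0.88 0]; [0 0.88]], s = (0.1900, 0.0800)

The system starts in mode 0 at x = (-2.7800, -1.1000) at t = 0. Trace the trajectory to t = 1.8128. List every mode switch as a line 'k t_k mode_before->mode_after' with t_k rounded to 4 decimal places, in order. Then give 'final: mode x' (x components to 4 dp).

1 1.1924 0->2
final: 2 -2.1358 -1.7762

Mode 0: guard c·x = -0.9200 hit at Δt = 1.1924 (t = 1.1924), x⁻ = (-1.5545, 0.0341) → reset → x⁺ = (-1.7246, -0.4590), jump to mode 2
Mode 2: flow for 0.6204 to horizon, guard not reached → x = (-2.1358, -1.7762)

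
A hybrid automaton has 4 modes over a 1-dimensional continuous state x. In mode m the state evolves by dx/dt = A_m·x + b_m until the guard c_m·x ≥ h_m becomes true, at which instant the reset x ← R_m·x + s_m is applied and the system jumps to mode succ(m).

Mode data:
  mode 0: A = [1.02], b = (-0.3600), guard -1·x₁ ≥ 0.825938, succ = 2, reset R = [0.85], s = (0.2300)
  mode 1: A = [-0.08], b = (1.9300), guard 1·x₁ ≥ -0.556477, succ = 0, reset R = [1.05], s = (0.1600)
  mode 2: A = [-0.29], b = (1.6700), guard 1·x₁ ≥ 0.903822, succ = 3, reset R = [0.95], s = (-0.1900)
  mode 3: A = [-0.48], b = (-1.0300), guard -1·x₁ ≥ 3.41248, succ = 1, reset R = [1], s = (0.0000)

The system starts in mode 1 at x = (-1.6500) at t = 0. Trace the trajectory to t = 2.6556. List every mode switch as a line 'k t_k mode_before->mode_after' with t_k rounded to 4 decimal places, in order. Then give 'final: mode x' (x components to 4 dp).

Mode 1: guard c·x = -0.5565 hit at Δt = 0.5419 (t = 0.5419), x⁻ = (-0.5565) → reset → x⁺ = (-0.4243), jump to mode 0
Mode 0: guard c·x = 0.8259 hit at Δt = 0.4084 (t = 0.9503), x⁻ = (-0.8259) → reset → x⁺ = (-0.4720), jump to mode 2
Mode 2: guard c·x = 0.9038 hit at Δt = 0.8604 (t = 1.8107), x⁻ = (0.9038) → reset → x⁺ = (0.6686), jump to mode 3
Mode 3: flow for 0.8449 to horizon, guard not reached → x = (-0.2697)

1 0.5419 1->0
2 0.9503 0->2
3 1.8107 2->3
final: 3 -0.2697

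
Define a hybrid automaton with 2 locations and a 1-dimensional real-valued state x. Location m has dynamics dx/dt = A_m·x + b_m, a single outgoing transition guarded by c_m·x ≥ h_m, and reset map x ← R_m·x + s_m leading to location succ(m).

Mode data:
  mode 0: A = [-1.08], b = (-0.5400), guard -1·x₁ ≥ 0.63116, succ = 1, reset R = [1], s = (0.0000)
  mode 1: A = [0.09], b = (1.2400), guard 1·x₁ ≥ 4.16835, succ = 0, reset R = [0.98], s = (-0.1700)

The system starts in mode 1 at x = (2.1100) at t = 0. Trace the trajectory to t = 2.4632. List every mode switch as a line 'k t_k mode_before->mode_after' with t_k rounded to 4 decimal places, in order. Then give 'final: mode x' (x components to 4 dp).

Mode 1: guard c·x = 4.1684 hit at Δt = 1.3536 (t = 1.3536), x⁻ = (4.1684) → reset → x⁺ = (3.9150), jump to mode 0
Mode 0: flow for 1.1096 to horizon, guard not reached → x = (0.8319)

1 1.3536 1->0
final: 0 0.8319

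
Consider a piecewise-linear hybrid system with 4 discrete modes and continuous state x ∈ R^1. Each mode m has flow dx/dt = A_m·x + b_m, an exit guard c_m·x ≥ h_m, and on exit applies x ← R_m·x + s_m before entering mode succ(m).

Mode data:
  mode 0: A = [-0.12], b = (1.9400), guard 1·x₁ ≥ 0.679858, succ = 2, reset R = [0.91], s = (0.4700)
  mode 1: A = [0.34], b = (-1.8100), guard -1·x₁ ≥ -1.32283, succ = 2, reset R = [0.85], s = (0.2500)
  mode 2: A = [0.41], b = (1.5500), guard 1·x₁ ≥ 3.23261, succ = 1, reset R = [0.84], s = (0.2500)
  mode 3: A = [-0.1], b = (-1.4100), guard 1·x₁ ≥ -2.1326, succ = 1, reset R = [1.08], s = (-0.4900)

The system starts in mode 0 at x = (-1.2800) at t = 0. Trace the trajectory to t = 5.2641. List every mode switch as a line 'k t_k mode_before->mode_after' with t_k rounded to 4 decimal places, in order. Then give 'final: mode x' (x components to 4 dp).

Mode 0: guard c·x = 0.6799 hit at Δt = 0.9930 (t = 0.9930), x⁻ = (0.6799) → reset → x⁺ = (1.0887), jump to mode 2
Mode 2: guard c·x = 3.2326 hit at Δt = 0.8899 (t = 1.8829), x⁻ = (3.2326) → reset → x⁺ = (2.9654), jump to mode 1
Mode 1: guard c·x = -1.3228 hit at Δt = 1.5547 (t = 3.4376), x⁻ = (1.3228) → reset → x⁺ = (1.3744), jump to mode 2
Mode 2: guard c·x = 3.2326 hit at Δt = 0.7508 (t = 4.1884), x⁻ = (3.2326) → reset → x⁺ = (2.9654), jump to mode 1
Mode 1: flow for 1.0757 to horizon, guard not reached → x = (1.9241)

1 0.9930 0->2
2 1.8829 2->1
3 3.4376 1->2
4 4.1884 2->1
final: 1 1.9241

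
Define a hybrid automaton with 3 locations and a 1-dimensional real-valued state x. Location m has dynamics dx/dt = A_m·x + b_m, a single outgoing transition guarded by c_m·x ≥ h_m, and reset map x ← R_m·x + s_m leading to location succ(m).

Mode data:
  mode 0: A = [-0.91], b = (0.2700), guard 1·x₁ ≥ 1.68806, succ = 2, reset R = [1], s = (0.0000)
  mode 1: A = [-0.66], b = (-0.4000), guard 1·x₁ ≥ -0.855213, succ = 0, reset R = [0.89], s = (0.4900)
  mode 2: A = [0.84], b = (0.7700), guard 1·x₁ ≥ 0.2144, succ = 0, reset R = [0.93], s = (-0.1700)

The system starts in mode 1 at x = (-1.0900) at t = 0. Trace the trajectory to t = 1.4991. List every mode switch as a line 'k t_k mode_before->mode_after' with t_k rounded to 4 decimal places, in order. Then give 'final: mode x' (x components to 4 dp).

1 1.0059 1->0
final: 0 -0.0658

Mode 1: guard c·x = -0.8552 hit at Δt = 1.0059 (t = 1.0059), x⁻ = (-0.8552) → reset → x⁺ = (-0.2711), jump to mode 0
Mode 0: flow for 0.4932 to horizon, guard not reached → x = (-0.0658)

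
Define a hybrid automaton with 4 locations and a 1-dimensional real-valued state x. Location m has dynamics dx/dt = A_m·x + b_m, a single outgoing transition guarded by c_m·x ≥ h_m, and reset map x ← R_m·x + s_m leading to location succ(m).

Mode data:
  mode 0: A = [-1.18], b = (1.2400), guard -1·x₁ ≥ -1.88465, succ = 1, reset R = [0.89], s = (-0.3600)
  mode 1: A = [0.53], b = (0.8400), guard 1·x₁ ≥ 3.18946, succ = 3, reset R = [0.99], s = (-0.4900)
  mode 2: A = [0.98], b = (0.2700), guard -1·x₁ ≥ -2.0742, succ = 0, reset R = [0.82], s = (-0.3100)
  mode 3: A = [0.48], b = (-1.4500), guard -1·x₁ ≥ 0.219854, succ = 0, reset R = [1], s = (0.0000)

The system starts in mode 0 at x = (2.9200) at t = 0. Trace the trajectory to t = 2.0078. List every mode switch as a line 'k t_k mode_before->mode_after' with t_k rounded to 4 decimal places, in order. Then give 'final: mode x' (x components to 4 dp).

Mode 0: guard c·x = -1.8846 hit at Δt = 0.6841 (t = 0.6841), x⁻ = (1.8846) → reset → x⁺ = (1.3173), jump to mode 1
Mode 1: guard c·x = 3.1895 hit at Δt = 0.9392 (t = 1.6233), x⁻ = (3.1895) → reset → x⁺ = (2.6676), jump to mode 3
Mode 3: flow for 0.3845 to horizon, guard not reached → x = (2.5960)

1 0.6841 0->1
2 1.6233 1->3
final: 3 2.5960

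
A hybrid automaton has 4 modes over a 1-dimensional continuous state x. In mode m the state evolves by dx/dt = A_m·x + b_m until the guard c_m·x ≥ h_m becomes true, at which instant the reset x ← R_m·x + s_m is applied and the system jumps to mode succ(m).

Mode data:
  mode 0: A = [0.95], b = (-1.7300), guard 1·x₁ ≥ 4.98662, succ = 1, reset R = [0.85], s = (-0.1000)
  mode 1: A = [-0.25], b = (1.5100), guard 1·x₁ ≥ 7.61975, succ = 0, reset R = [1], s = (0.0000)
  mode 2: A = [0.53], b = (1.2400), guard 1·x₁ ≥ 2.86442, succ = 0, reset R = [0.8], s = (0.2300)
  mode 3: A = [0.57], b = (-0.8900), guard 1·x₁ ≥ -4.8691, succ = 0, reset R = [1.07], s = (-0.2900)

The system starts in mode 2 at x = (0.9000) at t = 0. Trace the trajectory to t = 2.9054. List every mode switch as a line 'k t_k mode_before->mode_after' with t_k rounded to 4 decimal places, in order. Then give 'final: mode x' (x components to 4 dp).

1 0.8943 2->0
2 2.4820 0->1
final: 1 4.3296

Mode 2: guard c·x = 2.8644 hit at Δt = 0.8943 (t = 0.8943), x⁻ = (2.8644) → reset → x⁺ = (2.5215), jump to mode 0
Mode 0: guard c·x = 4.9866 hit at Δt = 1.5877 (t = 2.4820), x⁻ = (4.9866) → reset → x⁺ = (4.1386), jump to mode 1
Mode 1: flow for 0.4234 to horizon, guard not reached → x = (4.3296)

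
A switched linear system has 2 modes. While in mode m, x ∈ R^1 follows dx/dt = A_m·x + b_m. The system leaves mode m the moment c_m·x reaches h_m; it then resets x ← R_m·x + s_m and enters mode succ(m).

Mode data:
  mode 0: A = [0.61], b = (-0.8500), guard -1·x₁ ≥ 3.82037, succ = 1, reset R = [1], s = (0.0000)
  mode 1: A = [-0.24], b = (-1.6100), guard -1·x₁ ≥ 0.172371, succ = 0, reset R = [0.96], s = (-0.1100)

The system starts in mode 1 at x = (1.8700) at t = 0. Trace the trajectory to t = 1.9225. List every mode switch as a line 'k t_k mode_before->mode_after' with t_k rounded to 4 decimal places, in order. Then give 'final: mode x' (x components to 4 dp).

1 1.1330 1->0
final: 0 -1.3080

Mode 1: guard c·x = 0.1724 hit at Δt = 1.1330 (t = 1.1330), x⁻ = (-0.1724) → reset → x⁺ = (-0.2755), jump to mode 0
Mode 0: flow for 0.7895 to horizon, guard not reached → x = (-1.3080)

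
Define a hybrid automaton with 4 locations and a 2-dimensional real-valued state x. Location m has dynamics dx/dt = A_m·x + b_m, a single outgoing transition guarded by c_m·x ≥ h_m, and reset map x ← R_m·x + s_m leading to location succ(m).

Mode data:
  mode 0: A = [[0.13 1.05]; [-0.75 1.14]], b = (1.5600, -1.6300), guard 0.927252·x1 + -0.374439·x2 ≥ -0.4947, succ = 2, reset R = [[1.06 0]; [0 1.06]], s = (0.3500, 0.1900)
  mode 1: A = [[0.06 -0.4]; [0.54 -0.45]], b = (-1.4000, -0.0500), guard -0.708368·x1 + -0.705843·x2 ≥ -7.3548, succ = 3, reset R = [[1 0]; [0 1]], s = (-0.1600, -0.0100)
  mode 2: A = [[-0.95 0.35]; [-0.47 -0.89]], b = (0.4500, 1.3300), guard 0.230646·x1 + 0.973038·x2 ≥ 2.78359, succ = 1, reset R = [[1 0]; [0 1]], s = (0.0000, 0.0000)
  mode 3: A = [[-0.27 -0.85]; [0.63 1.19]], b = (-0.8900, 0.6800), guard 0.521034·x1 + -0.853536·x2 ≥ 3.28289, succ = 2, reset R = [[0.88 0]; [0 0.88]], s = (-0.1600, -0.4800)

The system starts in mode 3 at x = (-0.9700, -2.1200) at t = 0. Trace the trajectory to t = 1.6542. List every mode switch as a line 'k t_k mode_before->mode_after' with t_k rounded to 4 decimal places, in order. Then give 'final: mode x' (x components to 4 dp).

Mode 3: guard c·x = 3.2829 hit at Δt = 0.5521 (t = 0.5521), x⁻ = (-0.0100, -3.8524) → reset → x⁺ = (-0.1688, -3.8701), jump to mode 2
Mode 2: flow for 1.1021 to horizon, guard not reached → x = (-0.1314, -0.4366)

1 0.5521 3->2
final: 2 -0.1314 -0.4366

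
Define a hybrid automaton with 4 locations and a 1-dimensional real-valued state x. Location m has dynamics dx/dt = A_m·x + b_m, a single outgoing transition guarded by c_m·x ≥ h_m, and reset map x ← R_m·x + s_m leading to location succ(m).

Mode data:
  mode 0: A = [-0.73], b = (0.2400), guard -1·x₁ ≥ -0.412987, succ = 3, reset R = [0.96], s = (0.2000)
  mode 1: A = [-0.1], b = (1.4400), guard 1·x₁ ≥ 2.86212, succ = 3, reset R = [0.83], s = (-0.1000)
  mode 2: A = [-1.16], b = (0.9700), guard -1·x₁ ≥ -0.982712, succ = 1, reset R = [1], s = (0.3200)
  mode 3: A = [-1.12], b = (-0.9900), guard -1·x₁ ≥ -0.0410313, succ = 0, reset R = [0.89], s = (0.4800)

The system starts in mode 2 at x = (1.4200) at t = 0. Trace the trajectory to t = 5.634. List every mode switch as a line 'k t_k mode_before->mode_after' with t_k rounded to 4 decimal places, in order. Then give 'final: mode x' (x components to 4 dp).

1 1.1918 2->1
2 2.4595 1->3
3 3.5563 3->0
4 4.6545 0->3
5 5.0744 3->0
final: 0 0.4536

Mode 2: guard c·x = -0.9827 hit at Δt = 1.1918 (t = 1.1918), x⁻ = (0.9827) → reset → x⁺ = (1.3027), jump to mode 1
Mode 1: guard c·x = 2.8621 hit at Δt = 1.2677 (t = 2.4595), x⁻ = (2.8621) → reset → x⁺ = (2.2756), jump to mode 3
Mode 3: guard c·x = -0.0410 hit at Δt = 1.0968 (t = 3.5563), x⁻ = (0.0410) → reset → x⁺ = (0.5165), jump to mode 0
Mode 0: guard c·x = -0.4130 hit at Δt = 1.0982 (t = 4.6545), x⁻ = (0.4130) → reset → x⁺ = (0.5965), jump to mode 3
Mode 3: guard c·x = -0.0410 hit at Δt = 0.4199 (t = 5.0744), x⁻ = (0.0410) → reset → x⁺ = (0.5165), jump to mode 0
Mode 0: flow for 0.5596 to horizon, guard not reached → x = (0.4536)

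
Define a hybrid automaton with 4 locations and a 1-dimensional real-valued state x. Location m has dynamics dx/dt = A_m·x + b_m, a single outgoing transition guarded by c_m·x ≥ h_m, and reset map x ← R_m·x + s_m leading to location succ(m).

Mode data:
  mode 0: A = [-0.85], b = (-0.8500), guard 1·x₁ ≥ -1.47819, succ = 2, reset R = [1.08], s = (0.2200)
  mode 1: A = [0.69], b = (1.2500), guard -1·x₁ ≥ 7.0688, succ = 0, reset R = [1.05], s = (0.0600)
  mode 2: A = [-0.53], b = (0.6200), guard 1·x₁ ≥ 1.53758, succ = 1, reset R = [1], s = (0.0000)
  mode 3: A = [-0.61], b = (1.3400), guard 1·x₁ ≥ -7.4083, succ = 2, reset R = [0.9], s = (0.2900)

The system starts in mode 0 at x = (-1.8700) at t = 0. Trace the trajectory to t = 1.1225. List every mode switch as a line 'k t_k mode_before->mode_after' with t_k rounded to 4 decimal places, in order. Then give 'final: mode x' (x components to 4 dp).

1 0.7041 0->2
final: 2 -0.8700

Mode 0: guard c·x = -1.4782 hit at Δt = 0.7041 (t = 0.7041), x⁻ = (-1.4782) → reset → x⁺ = (-1.3764), jump to mode 2
Mode 2: flow for 0.4184 to horizon, guard not reached → x = (-0.8700)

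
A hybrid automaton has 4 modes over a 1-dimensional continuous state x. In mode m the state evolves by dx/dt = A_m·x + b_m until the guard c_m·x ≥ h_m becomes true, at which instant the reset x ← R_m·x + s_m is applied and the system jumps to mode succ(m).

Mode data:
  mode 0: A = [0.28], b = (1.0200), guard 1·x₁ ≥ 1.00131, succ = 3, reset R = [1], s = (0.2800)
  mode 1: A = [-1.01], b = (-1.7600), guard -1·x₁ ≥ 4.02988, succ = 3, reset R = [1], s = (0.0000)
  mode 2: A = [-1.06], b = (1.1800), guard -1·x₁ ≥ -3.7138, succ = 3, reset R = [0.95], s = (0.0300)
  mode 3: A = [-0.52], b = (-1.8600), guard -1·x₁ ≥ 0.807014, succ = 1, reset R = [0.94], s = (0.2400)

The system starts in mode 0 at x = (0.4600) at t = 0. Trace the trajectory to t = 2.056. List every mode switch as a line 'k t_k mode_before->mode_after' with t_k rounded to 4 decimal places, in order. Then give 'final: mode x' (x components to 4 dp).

1 0.4426 0->3
2 1.5231 3->1
final: 1 -1.0280

Mode 0: guard c·x = 1.0013 hit at Δt = 0.4426 (t = 0.4426), x⁻ = (1.0013) → reset → x⁺ = (1.2813), jump to mode 3
Mode 3: guard c·x = 0.8070 hit at Δt = 1.0805 (t = 1.5231), x⁻ = (-0.8070) → reset → x⁺ = (-0.5186), jump to mode 1
Mode 1: flow for 0.5329 to horizon, guard not reached → x = (-1.0280)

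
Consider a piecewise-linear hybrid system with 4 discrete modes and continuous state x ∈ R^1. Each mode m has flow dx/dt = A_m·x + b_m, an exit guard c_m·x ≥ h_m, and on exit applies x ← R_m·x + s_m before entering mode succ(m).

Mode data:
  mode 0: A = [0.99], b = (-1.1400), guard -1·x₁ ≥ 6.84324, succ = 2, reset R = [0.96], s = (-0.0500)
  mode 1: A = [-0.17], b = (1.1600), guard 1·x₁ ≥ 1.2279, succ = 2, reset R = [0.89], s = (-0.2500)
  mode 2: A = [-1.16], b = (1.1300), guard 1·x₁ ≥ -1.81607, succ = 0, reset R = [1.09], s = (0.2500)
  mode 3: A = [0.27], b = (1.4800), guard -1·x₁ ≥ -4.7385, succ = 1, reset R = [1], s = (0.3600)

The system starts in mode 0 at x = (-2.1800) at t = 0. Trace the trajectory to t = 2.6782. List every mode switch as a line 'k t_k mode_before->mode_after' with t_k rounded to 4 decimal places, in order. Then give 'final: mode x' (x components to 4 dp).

Mode 0: guard c·x = 6.8432 hit at Δt = 0.8842 (t = 0.8842), x⁻ = (-6.8432) → reset → x⁺ = (-6.6195), jump to mode 2
Mode 2: guard c·x = -1.8161 hit at Δt = 0.8631 (t = 1.7473), x⁻ = (-1.8161) → reset → x⁺ = (-1.7295), jump to mode 0
Mode 0: flow for 0.9309 to horizon, guard not reached → x = (-6.0893)

1 0.8842 0->2
2 1.7473 2->0
final: 0 -6.0893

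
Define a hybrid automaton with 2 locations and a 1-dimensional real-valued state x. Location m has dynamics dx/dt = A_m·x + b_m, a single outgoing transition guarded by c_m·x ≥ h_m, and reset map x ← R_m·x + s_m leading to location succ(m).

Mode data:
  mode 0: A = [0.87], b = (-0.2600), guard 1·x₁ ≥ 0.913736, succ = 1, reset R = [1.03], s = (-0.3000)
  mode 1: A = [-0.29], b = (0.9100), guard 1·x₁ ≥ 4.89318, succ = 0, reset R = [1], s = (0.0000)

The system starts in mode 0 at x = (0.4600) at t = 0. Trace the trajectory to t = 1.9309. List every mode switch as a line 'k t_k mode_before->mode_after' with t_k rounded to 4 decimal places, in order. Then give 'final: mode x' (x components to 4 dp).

Mode 0: guard c·x = 0.9137 hit at Δt = 1.5392 (t = 1.5392), x⁻ = (0.9137) → reset → x⁺ = (0.6411), jump to mode 1
Mode 1: flow for 0.3917 to horizon, guard not reached → x = (0.9092)

1 1.5392 0->1
final: 1 0.9092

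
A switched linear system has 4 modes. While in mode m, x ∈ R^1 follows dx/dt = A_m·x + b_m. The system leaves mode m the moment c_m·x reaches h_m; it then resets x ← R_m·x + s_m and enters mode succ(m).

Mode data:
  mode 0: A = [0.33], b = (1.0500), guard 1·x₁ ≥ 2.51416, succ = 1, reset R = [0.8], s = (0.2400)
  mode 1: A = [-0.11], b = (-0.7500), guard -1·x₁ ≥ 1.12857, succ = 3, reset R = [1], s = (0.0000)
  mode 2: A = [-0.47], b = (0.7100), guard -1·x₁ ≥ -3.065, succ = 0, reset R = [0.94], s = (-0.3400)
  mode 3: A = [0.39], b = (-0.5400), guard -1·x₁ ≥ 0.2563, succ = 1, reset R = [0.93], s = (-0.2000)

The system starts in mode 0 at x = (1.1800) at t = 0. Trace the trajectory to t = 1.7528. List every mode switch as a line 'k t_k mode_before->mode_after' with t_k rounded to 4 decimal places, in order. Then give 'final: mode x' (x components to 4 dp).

1 0.8087 0->1
final: 1 1.3567

Mode 0: guard c·x = 2.5142 hit at Δt = 0.8087 (t = 0.8087), x⁻ = (2.5142) → reset → x⁺ = (2.2513), jump to mode 1
Mode 1: flow for 0.9441 to horizon, guard not reached → x = (1.3567)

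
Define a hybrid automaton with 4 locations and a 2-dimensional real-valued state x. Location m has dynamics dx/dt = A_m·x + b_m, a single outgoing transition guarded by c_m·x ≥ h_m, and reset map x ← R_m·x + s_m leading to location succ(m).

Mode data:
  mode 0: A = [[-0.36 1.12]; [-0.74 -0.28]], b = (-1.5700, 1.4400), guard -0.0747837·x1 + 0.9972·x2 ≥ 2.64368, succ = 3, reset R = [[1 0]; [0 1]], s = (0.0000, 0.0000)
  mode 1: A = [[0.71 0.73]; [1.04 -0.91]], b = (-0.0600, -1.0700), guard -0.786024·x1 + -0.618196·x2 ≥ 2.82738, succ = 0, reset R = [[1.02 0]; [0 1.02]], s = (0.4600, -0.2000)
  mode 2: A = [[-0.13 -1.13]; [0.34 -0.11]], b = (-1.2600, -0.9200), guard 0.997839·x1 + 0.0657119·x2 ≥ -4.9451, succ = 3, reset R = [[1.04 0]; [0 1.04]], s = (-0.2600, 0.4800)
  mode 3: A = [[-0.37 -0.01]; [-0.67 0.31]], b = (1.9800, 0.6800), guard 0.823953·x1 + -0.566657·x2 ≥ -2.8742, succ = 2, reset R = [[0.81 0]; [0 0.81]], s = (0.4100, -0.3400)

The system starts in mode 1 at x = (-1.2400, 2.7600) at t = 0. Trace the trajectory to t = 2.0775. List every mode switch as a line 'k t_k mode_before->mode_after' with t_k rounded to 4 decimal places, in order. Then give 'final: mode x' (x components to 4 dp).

Mode 1: guard c·x = 2.8274 hit at Δt = 1.5207 (t = 1.5207), x⁻ = (-2.4339, -1.4790) → reset → x⁺ = (-2.0226, -1.7085), jump to mode 0
Mode 0: flow for 0.5568 to horizon, guard not reached → x = (-2.8403, 0.2565)

1 1.5207 1->0
final: 0 -2.8403 0.2565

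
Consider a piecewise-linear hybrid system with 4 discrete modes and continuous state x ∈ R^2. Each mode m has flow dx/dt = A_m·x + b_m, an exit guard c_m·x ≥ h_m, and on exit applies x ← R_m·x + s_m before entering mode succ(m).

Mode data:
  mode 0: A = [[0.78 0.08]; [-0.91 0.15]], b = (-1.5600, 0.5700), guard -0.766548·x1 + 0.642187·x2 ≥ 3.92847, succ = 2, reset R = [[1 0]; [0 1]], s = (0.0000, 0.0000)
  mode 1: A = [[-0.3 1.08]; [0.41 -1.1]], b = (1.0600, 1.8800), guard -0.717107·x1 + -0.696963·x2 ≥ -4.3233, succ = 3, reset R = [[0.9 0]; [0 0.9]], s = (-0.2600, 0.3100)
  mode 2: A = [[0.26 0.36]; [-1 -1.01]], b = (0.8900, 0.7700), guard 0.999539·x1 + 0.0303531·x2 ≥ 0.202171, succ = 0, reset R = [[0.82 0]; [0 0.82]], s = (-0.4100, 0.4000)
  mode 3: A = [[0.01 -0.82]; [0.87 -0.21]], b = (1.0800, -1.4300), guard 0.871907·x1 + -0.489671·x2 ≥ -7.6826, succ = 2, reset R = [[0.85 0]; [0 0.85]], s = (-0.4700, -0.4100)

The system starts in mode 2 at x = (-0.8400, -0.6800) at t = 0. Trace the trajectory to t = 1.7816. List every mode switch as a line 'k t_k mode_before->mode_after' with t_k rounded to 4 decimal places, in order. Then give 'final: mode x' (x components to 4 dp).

Mode 2: guard c·x = 0.2022 hit at Δt = 1.2156 (t = 1.2156), x⁻ = (0.1857, 0.5444) → reset → x⁺ = (-0.2577, 0.8464), jump to mode 0
Mode 0: flow for 0.5660 to horizon, guard not reached → x = (-1.4435, 1.6892)

1 1.2156 2->0
final: 0 -1.4435 1.6892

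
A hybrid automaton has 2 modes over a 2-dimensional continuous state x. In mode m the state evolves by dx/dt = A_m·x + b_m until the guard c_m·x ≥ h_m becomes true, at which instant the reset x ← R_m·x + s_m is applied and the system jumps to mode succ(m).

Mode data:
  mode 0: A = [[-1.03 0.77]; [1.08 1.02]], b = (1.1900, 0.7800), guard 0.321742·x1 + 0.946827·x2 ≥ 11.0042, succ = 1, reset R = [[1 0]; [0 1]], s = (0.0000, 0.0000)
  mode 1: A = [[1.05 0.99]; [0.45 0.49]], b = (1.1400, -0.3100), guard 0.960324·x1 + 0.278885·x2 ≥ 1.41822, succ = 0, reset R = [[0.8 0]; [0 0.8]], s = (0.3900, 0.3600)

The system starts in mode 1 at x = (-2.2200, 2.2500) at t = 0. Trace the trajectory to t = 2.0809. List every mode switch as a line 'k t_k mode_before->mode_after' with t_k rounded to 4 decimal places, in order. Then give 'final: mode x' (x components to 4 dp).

1 1.3000 1->0
final: 0 3.3357 8.8214

Mode 1: guard c·x = 1.4182 hit at Δt = 1.3000 (t = 1.3000), x⁻ = (0.7039, 2.6615) → reset → x⁺ = (0.9531, 2.4892), jump to mode 0
Mode 0: flow for 0.7809 to horizon, guard not reached → x = (3.3357, 8.8214)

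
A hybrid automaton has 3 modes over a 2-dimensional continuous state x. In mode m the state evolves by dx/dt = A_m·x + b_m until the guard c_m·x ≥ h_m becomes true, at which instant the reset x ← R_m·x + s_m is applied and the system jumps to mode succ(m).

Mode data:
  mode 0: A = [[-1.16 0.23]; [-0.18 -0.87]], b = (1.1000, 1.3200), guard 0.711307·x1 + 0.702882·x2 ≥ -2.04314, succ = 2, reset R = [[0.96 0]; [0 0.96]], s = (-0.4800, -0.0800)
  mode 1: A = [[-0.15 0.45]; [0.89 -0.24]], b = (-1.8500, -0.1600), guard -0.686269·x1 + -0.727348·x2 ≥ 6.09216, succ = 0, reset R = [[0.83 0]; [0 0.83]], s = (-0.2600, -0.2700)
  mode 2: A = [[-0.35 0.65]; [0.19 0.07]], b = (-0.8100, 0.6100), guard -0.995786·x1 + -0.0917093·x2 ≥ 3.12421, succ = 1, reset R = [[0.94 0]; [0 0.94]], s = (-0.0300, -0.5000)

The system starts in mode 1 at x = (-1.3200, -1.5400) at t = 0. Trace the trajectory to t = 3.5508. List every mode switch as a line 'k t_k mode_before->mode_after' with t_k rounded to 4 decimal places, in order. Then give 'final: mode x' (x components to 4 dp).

1 1.2370 1->0
2 1.8739 0->2
3 3.2441 2->1
final: 1 -3.5726 -2.4284

Mode 1: guard c·x = 6.0922 hit at Δt = 1.2370 (t = 1.2370), x⁻ = (-4.5239, -4.1074) → reset → x⁺ = (-4.0149, -3.6792), jump to mode 0
Mode 0: guard c·x = -2.0431 hit at Δt = 0.6369 (t = 1.8739), x⁻ = (-1.6481, -1.2389) → reset → x⁺ = (-2.0622, -1.2694), jump to mode 2
Mode 2: guard c·x = 3.1242 hit at Δt = 1.3702 (t = 3.2441), x⁻ = (-3.0247, -1.2241) → reset → x⁺ = (-2.8732, -1.6507), jump to mode 1
Mode 1: flow for 0.3067 to horizon, guard not reached → x = (-3.5726, -2.4284)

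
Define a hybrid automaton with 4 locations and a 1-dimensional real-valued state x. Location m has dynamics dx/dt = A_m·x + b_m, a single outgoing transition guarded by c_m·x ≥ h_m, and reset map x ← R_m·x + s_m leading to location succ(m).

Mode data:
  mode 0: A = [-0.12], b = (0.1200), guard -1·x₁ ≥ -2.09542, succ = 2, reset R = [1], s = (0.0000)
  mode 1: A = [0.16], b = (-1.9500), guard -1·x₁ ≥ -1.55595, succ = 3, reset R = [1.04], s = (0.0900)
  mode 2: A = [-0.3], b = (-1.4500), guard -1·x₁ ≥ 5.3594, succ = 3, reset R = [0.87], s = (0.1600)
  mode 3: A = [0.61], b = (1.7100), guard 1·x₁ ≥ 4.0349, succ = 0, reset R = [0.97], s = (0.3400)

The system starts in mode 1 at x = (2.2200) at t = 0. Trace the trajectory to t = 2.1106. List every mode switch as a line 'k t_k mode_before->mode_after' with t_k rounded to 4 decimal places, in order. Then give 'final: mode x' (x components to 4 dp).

1 0.4031 1->3
2 1.0849 3->0
final: 0 3.8770

Mode 1: guard c·x = -1.5559 hit at Δt = 0.4031 (t = 0.4031), x⁻ = (1.5560) → reset → x⁺ = (1.7082), jump to mode 3
Mode 3: guard c·x = 4.0349 hit at Δt = 0.6818 (t = 1.0849), x⁻ = (4.0349) → reset → x⁺ = (4.2539), jump to mode 0
Mode 0: flow for 1.0257 to horizon, guard not reached → x = (3.8770)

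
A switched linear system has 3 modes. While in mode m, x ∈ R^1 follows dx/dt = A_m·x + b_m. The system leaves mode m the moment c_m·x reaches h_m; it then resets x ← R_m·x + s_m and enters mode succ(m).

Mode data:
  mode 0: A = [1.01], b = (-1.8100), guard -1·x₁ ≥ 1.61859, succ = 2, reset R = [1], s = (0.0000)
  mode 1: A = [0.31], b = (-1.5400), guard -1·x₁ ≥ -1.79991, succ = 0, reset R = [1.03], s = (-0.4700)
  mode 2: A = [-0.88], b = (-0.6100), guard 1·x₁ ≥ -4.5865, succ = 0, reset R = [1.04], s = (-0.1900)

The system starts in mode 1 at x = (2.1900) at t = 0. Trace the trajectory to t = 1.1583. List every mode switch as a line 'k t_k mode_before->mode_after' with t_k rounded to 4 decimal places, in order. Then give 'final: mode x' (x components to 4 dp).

1 0.4239 1->0
final: 0 0.9351

Mode 1: guard c·x = -1.7999 hit at Δt = 0.4239 (t = 0.4239), x⁻ = (1.7999) → reset → x⁺ = (1.3839), jump to mode 0
Mode 0: flow for 0.7344 to horizon, guard not reached → x = (0.9351)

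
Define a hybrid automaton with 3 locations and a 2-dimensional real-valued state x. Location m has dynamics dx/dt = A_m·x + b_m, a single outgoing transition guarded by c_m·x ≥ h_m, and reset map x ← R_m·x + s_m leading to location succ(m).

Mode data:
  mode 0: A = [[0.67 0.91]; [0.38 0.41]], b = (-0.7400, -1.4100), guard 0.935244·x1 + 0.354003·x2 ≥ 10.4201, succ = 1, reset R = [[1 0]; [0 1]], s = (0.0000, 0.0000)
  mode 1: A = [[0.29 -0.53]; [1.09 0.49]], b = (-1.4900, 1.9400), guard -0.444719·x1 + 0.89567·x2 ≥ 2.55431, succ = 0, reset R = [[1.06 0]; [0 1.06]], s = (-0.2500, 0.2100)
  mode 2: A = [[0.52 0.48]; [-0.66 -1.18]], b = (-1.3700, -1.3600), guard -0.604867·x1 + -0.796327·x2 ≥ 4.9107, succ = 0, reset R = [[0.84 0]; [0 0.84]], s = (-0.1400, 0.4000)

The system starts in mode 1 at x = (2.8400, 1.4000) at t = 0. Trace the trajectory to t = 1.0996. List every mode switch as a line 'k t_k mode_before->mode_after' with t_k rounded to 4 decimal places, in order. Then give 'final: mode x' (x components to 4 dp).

Mode 1: guard c·x = 2.5543 hit at Δt = 0.4114 (t = 0.4114), x⁻ = (1.9516, 3.8209) → reset → x⁺ = (1.8187, 4.2601), jump to mode 0
Mode 0: flow for 0.6882 to horizon, guard not reached → x = (6.0277, 5.6141)

1 0.4114 1->0
final: 0 6.0277 5.6141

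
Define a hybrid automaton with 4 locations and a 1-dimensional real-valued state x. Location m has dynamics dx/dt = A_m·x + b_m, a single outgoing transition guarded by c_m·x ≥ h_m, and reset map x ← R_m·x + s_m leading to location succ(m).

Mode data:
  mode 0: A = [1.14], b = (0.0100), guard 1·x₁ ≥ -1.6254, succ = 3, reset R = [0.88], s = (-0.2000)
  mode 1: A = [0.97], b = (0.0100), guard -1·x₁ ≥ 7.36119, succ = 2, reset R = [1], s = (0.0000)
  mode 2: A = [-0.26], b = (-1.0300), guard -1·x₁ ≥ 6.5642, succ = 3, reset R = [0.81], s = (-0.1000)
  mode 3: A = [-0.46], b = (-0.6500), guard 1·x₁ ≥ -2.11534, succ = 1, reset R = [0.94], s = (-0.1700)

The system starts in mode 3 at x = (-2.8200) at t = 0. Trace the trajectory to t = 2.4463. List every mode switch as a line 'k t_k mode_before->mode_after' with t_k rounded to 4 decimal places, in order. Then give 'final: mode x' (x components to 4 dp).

1 1.5105 3->1
final: 1 -5.3348

Mode 3: guard c·x = -2.1153 hit at Δt = 1.5105 (t = 1.5105), x⁻ = (-2.1153) → reset → x⁺ = (-2.1584), jump to mode 1
Mode 1: flow for 0.9358 to horizon, guard not reached → x = (-5.3348)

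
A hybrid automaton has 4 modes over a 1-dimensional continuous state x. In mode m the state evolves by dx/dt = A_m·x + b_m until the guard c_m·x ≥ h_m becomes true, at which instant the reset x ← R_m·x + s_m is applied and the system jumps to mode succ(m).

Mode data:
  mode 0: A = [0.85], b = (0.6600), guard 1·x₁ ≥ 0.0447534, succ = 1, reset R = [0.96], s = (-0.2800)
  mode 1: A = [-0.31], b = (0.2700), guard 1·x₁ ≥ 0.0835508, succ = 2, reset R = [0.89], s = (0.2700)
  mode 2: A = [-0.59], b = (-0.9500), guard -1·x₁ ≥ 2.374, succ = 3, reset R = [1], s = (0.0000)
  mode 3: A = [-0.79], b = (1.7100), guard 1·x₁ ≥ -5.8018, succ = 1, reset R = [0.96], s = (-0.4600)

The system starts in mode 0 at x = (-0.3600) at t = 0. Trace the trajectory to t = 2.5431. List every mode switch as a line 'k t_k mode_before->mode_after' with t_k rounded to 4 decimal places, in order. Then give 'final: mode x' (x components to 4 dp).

Mode 0: guard c·x = 0.0448 hit at Δt = 0.7988 (t = 0.7988), x⁻ = (0.0448) → reset → x⁺ = (-0.2370), jump to mode 1
Mode 1: guard c·x = 0.0836 hit at Δt = 1.1018 (t = 1.9006), x⁻ = (0.0836) → reset → x⁺ = (0.3444), jump to mode 2
Mode 2: flow for 0.6425 to horizon, guard not reached → x = (-0.2723)

1 0.7988 0->1
2 1.9006 1->2
final: 2 -0.2723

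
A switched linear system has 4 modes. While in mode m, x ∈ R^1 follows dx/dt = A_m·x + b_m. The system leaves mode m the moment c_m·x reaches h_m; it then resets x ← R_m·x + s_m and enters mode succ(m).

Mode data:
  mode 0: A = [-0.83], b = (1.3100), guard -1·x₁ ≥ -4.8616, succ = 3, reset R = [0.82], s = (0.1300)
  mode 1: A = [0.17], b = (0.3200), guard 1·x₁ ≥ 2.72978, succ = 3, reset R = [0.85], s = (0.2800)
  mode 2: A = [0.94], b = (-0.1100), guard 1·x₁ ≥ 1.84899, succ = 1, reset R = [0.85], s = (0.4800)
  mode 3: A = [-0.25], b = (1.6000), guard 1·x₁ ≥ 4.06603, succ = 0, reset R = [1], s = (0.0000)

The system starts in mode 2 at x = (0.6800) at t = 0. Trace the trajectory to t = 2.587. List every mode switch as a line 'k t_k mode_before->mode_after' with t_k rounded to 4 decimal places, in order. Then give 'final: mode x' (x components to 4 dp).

1 1.1955 2->1
2 2.1310 1->3
final: 3 3.0097

Mode 2: guard c·x = 1.8490 hit at Δt = 1.1955 (t = 1.1955), x⁻ = (1.8490) → reset → x⁺ = (2.0516), jump to mode 1
Mode 1: guard c·x = 2.7298 hit at Δt = 0.9355 (t = 2.1310), x⁻ = (2.7298) → reset → x⁺ = (2.6003), jump to mode 3
Mode 3: flow for 0.4560 to horizon, guard not reached → x = (3.0097)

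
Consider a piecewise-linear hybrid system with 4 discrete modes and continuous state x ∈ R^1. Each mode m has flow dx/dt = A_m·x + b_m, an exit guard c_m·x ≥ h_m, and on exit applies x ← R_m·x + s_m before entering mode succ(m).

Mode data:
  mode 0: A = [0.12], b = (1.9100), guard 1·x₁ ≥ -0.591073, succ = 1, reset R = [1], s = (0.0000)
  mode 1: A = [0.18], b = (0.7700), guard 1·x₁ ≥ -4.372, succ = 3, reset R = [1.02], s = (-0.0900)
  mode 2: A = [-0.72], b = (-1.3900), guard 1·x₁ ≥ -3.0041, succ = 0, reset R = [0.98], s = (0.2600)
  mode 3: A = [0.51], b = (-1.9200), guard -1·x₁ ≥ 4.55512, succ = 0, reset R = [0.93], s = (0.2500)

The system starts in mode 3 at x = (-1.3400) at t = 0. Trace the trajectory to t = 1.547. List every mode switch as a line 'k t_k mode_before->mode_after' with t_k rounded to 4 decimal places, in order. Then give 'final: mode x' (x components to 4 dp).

1 0.9578 3->0
final: 0 -3.1122

Mode 3: guard c·x = 4.5551 hit at Δt = 0.9578 (t = 0.9578), x⁻ = (-4.5551) → reset → x⁺ = (-3.9863), jump to mode 0
Mode 0: flow for 0.5892 to horizon, guard not reached → x = (-3.1122)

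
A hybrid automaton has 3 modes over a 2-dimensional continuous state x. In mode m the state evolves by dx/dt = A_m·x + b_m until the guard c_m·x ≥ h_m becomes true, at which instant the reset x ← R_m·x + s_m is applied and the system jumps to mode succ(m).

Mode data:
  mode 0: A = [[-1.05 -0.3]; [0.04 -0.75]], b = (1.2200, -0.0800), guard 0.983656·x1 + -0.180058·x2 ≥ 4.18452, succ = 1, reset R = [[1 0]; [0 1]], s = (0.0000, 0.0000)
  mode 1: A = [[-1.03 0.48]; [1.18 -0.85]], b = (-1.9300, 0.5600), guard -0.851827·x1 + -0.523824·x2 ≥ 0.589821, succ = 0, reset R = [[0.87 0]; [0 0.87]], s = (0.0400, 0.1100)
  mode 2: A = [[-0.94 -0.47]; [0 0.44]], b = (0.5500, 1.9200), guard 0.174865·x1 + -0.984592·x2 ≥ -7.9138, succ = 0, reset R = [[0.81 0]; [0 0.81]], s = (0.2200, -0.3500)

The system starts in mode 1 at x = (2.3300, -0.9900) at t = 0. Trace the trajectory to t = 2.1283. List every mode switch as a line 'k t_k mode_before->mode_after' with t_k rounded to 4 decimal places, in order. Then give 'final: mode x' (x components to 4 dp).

Mode 1: guard c·x = 0.5898 hit at Δt = 1.4259 (t = 1.4259), x⁻ = (-0.8261, 0.2173) → reset → x⁺ = (-0.6787, 0.2991), jump to mode 0
Mode 0: flow for 0.7024 to horizon, guard not reached → x = (0.2525, 0.1303)

1 1.4259 1->0
final: 0 0.2525 0.1303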